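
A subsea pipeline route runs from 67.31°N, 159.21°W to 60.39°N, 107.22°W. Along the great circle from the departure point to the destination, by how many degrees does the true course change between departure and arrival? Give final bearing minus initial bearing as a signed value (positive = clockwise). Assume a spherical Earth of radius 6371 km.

+47.4°

Initial bearing θ₁ = atan2(sin Δλ cos φ₂, cos φ₁ sin φ₂ − sin φ₁ cos φ₂ cos Δλ) = 82.01°
Final bearing θ₂ = (initial bearing from the destination back to the start) + 180° = 129.36°
Δθ = θ₂ − θ₁ = +47.4°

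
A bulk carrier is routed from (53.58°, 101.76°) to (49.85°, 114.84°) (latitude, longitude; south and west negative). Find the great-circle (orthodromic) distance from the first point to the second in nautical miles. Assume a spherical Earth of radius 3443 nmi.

cos σ = sin φ₁ sin φ₂ + cos φ₁ cos φ₂ cos Δλ
      = sin(53.58°)sin(49.85°) + cos(53.58°)cos(49.85°)cos(13.08°) = 0.9879
σ = 8.904° → d = Rσ = 3443·0.15540 = 535 nmi

535 nmi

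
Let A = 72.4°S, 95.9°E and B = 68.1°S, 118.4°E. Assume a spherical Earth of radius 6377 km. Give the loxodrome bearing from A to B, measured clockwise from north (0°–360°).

Meridional parts: M(φ₁)=-1.8656, M(φ₂)=-1.6426 → ΔM = +0.2230;  Δλ = +0.3927 rad
tan C = Δλ / ΔM = +1.7613 → C = 60.41°

60.4°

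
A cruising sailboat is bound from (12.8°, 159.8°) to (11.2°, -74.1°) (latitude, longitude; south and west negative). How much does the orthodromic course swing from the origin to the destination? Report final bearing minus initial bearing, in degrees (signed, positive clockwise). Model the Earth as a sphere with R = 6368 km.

+44.5°

At departure: θ₁ = atan2(sin Δλ cos φ₂, cos φ₁ sin φ₂ − sin φ₁ cos φ₂ cos Δλ) = 68.17°
At arrival: θ₂ = atan2(sin Δλ cos φ₁, −cos φ₂ sin φ₁ + sin φ₂ cos φ₁ cos Δλ) = 112.66°
Δθ = θ₂ − θ₁ = +44.5°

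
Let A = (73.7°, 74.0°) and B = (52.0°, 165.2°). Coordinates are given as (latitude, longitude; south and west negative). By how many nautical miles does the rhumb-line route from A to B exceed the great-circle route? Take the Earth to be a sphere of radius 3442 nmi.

227 nmi

Great circle: cos σ = sin φ₁ sin φ₂ + cos φ₁ cos φ₂ cos Δλ,  σ = 0.7186 rad → d_gc = 2473.5 nmi
Rhumb line: Δψ = -0.8773, q = Δφ/Δψ = 0.4317, d_rh = R√(Δφ²+q²Δλ²) = 2700.8 nmi
Excess = 2700.8 − 2473.5 = 227.3 ≈ 227 nmi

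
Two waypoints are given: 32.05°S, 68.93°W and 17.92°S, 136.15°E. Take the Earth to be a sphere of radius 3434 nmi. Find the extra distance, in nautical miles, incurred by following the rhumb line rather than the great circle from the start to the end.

963 nmi

Great circle: cos σ = sin φ₁ sin φ₂ + cos φ₁ cos φ₂ cos Δλ,  σ = 2.1738 rad → d_gc = 7465.0 nmi
Rhumb line: Δψ = +0.2731, q = Δφ/Δψ = 0.9031, d_rh = R√(Δφ²+q²Δλ²) = 8428.1 nmi
Excess = 8428.1 − 7465.0 = 963.1 ≈ 963 nmi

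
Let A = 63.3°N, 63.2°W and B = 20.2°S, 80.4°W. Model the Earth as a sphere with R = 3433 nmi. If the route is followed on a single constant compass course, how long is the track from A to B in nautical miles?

5072 nmi

Rhumb course C = atan2(Δλ, Δψ) with Δψ = ln[tan(π/4+φ₂/2)/tan(π/4+φ₁/2)] = -1.7985, Δλ = -0.3002 → C = 189.48°
d = R·|Δφ| / |cos C| = 3433·1.45735 / 0.98635 = 5072 nmi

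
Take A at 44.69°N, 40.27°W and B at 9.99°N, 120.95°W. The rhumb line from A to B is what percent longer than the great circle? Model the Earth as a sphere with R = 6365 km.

2.2%

Great circle: σ = 1.3332 rad → d_gc = Rσ = 8485.7 km
Rhumb: Δφ = -0.6056, Δλ = -1.4081, Δψ = -0.6985, q = Δφ/Δψ = 0.8671 → d_rh = R√(Δφ²+q²Δλ²) = 8674.7 km
Excess = (8674.7 − 8485.7) / 8485.7 = 189.0 / 8485.7 = 2.23% ≈ 2.2%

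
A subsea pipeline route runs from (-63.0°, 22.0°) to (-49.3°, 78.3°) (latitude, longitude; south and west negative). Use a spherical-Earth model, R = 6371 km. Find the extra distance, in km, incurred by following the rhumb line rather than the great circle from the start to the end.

107 km

Great circle: cos σ = sin φ₁ sin φ₂ + cos φ₁ cos φ₂ cos Δλ,  σ = 0.5740 rad → d_gc = 3656.6 km
Rhumb line: Δψ = +0.4350, q = Δφ/Δψ = 0.5497, d_rh = R√(Δφ²+q²Δλ²) = 3763.4 km
Excess = 3763.4 − 3656.6 = 106.8 ≈ 107 km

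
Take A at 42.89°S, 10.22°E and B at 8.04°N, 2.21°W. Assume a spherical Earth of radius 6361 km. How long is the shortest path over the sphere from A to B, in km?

Haversine: a = sin²(Δφ/2)+cos φ₁ cos φ₂ sin²(Δλ/2) = 0.19337;  σ = 2·atan2(√a,√(1−a))
σ = 52.174° → d = Rσ = 6361·0.91061 = 5792 km

5792 km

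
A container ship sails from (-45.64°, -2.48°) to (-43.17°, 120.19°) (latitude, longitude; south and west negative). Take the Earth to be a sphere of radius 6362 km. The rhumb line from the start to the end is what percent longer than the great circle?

Great circle: σ = 1.3552 rad → d_gc = Rσ = 8622.0 km
Rhumb: Δφ = +0.0431, Δλ = +2.1410, Δψ = +0.0604, q = Δφ/Δψ = 0.7143 → d_rh = R√(Δφ²+q²Δλ²) = 9732.7 km
Excess = (9732.7 − 8622.0) / 8622.0 = 1110.7 / 8622.0 = 12.88% ≈ 12.9%

12.9%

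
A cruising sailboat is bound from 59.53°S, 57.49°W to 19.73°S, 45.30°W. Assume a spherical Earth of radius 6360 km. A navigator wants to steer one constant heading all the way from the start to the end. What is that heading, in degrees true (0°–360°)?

Meridional parts: M(φ₁)=-1.3007, M(φ₂)=-0.3514 → ΔM = +0.9493;  Δλ = +0.2128 rad
tan C = Δλ / ΔM = +0.2241 → C = 12.63°

12.6°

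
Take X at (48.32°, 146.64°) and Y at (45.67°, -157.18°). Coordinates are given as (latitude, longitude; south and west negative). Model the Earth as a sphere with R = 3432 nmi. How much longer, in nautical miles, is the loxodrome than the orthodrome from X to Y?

51 nmi

Great circle: cos σ = sin φ₁ sin φ₂ + cos φ₁ cos φ₂ cos Δλ,  σ = 0.6553 rad → d_gc = 2248.9 nmi
Rhumb line: Δψ = -0.0678, q = Δφ/Δψ = 0.6819, d_rh = R√(Δφ²+q²Δλ²) = 2300.1 nmi
Excess = 2300.1 − 2248.9 = 51.2 ≈ 51 nmi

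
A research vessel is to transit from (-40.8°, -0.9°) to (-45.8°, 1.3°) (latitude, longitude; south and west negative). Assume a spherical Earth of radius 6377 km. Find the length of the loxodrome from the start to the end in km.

584 km

Δψ = ln[tan(π/4+φ₂/2)/tan(π/4+φ₁/2)] = -0.1200;  Δφ = -0.0873 rad,  Δλ = +0.0384 rad
q = Δφ/Δψ = 0.7271
d = R·√(Δφ² + q²Δλ²) = 6377·0.09162 = 584 km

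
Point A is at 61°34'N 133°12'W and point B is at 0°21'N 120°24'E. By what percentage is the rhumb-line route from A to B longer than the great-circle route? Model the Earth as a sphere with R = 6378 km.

6.0%

Great circle: σ = 1.7002 rad → d_gc = Rσ = 10844.0 km
Rhumb: Δφ = -1.0684, Δλ = -1.8570, Δψ = -1.3669, q = Δφ/Δψ = 0.7817 → d_rh = R√(Δφ²+q²Δλ²) = 11495.6 km
Excess = (11495.6 − 10844.0) / 10844.0 = 651.6 / 10844.0 = 6.01% ≈ 6.0%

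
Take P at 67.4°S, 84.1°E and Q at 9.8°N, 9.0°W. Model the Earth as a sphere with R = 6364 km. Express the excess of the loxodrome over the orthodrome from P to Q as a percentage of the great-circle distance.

4.2%

Great circle: σ = 1.7494 rad → d_gc = Rσ = 11132.9 km
Rhumb: Δφ = +1.3474, Δλ = -1.6249, Δψ = +1.7822, q = Δφ/Δψ = 0.7560 → d_rh = R√(Δφ²+q²Δλ²) = 11603.8 km
Excess = (11603.8 − 11132.9) / 11132.9 = 470.9 / 11132.9 = 4.23% ≈ 4.2%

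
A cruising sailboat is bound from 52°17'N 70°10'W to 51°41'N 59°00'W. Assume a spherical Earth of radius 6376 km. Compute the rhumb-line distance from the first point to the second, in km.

Rhumb course C = atan2(Δλ, Δψ) with Δψ = ln[tan(π/4+φ₂/2)/tan(π/4+φ₁/2)] = -0.0170, Δλ = +0.1949 → C = 94.99°
d = R·|Δφ| / |cos C| = 6376·0.01047 / 0.08691 = 768 km

768 km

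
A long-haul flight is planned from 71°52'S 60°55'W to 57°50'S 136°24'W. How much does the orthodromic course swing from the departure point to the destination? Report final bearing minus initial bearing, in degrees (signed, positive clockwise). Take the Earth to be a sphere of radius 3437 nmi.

+70.4°

Initial bearing θ₁ = atan2(sin Δλ cos φ₂, cos φ₁ sin φ₂ − sin φ₁ cos φ₂ cos Δλ) = 255.15°
Final bearing θ₂ = (initial bearing from the destination back to the start) + 180° = 325.59°
Δθ = θ₂ − θ₁ = +70.4°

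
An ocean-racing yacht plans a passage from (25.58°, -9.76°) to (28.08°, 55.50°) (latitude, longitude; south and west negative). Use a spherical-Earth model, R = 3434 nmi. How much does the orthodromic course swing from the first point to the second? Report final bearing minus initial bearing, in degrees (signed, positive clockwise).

At departure: θ₁ = atan2(sin Δλ cos φ₂, cos φ₁ sin φ₂ − sin φ₁ cos φ₂ cos Δλ) = 71.69°
At arrival: θ₂ = atan2(sin Δλ cos φ₁, −cos φ₂ sin φ₁ + sin φ₂ cos φ₁ cos Δλ) = 103.94°
Δθ = θ₂ − θ₁ = +32.2°

+32.2°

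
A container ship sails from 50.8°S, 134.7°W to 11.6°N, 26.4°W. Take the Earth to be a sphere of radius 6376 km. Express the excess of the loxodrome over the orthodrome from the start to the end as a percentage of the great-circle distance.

3.2%

Great circle: σ = 1.9286 rad → d_gc = Rσ = 12296.8 km
Rhumb: Δφ = +1.0891, Δλ = +1.8902, Δψ = +1.2364, q = Δφ/Δψ = 0.8808 → d_rh = R√(Δφ²+q²Δλ²) = 12685.0 km
Excess = (12685.0 − 12296.8) / 12296.8 = 388.2 / 12296.8 = 3.16% ≈ 3.2%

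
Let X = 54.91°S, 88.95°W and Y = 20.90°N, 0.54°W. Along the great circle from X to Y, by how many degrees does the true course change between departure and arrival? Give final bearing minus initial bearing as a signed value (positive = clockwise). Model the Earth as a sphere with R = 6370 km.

-39.6°

At departure: θ₁ = atan2(sin Δλ cos φ₂, cos φ₁ sin φ₂ − sin φ₁ cos φ₂ cos Δλ) = 76.38°
At arrival: θ₂ = atan2(sin Δλ cos φ₁, −cos φ₂ sin φ₁ + sin φ₂ cos φ₁ cos Δλ) = 36.73°
Δθ = θ₂ − θ₁ = -39.6°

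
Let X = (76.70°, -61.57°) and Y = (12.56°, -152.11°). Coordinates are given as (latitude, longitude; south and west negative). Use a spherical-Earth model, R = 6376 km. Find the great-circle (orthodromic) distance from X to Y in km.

cos σ = sin φ₁ sin φ₂ + cos φ₁ cos φ₂ cos Δλ
      = sin(76.70°)sin(12.56°) + cos(76.70°)cos(12.56°)cos(-90.54°) = 0.2095
σ = 77.906° → d = Rσ = 6376·1.35972 = 8670 km

8670 km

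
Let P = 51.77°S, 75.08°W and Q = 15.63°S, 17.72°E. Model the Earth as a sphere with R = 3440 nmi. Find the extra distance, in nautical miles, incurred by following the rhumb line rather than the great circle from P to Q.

211 nmi

Great circle: cos σ = sin φ₁ sin φ₂ + cos φ₁ cos φ₂ cos Δλ,  σ = 1.3872 rad → d_gc = 4772.1 nmi
Rhumb line: Δψ = +0.7834, q = Δφ/Δψ = 0.8051, d_rh = R√(Δφ²+q²Δλ²) = 4983.2 nmi
Excess = 4983.2 − 4772.1 = 211.1 ≈ 211 nmi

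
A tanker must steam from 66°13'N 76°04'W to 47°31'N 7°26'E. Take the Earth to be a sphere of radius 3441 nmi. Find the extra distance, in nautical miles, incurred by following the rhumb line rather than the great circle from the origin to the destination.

187 nmi

Great circle: cos σ = sin φ₁ sin φ₂ + cos φ₁ cos φ₂ cos Δλ,  σ = 0.7874 rad → d_gc = 2709.5 nmi
Rhumb line: Δψ = -0.6130, q = Δφ/Δψ = 0.5325, d_rh = R√(Δφ²+q²Δλ²) = 2896.7 nmi
Excess = 2896.7 − 2709.5 = 187.2 ≈ 187 nmi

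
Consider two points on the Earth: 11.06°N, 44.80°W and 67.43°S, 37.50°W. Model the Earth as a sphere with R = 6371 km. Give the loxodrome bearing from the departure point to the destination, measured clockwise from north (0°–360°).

176.0°

Meridional parts: M(φ₁)=+0.1942, M(φ₂)=-1.6117 → ΔM = -1.8059;  Δλ = +0.1274 rad
tan C = Δλ / ΔM = -0.0705 → C = 175.96°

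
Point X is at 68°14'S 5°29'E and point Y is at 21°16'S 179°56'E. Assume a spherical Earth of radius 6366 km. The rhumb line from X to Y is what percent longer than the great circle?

35.0%

Great circle: σ = 1.5779 rad → d_gc = Rσ = 10044.93 km
Rhumb: Δφ = +0.8197, Δλ = +3.0447, Δψ = +1.2689, q = Δφ/Δψ = 0.6460 → d_rh = R√(Δφ²+q²Δλ²) = 13565.66 km
Excess = (13565.66 − 10044.93) / 10044.93 = 3520.73 / 10044.93 = 35.0498% ≈ 35.0%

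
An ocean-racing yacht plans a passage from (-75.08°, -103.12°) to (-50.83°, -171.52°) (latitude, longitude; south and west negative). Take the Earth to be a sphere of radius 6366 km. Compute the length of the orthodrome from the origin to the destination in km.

Haversine: a = sin²(Δφ/2)+cos φ₁ cos φ₂ sin²(Δλ/2) = 0.09550;  σ = 2·atan2(√a,√(1−a))
σ = 36.001° → d = Rσ = 6366·0.62834 = 4000 km

4000 km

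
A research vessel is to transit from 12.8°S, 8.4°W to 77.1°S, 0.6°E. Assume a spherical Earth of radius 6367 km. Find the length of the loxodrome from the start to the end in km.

7168 km

Rhumb course C = atan2(Δλ, Δψ) with Δψ = ln[tan(π/4+φ₂/2)/tan(π/4+φ₁/2)] = -1.9546, Δλ = +0.1571 → C = 175.41°
d = R·|Δφ| / |cos C| = 6367·1.12225 / 0.99679 = 7168 km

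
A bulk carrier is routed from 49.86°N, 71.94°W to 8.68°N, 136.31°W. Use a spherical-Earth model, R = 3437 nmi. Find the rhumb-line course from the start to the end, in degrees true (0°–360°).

232.7°

Δψ = ln[tan(π/4+φ₂/2)/tan(π/4+φ₁/2)] = -0.8548
Δλ = -1.1235 rad (taken the short way round)
course = atan2(Δλ, Δψ) = 232.73°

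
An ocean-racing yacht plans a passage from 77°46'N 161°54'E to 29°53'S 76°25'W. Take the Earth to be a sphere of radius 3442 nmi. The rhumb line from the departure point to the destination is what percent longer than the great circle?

Great circle: σ = 2.1937 rad → d_gc = Rσ = 7550.8 nmi
Rhumb: Δφ = -1.8788, Δλ = +2.1238, Δψ = -2.7804, q = Δφ/Δψ = 0.6758 → d_rh = R√(Δφ²+q²Δλ²) = 8137.8 nmi
Excess = (8137.8 − 7550.8) / 7550.8 = 587.0 / 7550.8 = 7.77% ≈ 7.8%

7.8%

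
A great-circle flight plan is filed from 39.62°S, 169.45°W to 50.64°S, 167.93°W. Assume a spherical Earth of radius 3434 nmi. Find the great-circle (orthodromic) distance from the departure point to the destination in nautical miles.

664 nmi

cos σ = sin φ₁ sin φ₂ + cos φ₁ cos φ₂ cos Δλ
      = sin(-39.62°)sin(-50.64°) + cos(-39.62°)cos(-50.64°)cos(1.52°) = 0.9814
σ = 11.071° → d = Rσ = 3434·0.19323 = 664 nmi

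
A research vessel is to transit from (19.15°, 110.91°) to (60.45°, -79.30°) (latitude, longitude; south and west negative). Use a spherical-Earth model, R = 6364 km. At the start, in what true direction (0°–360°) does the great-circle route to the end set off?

N = sin Δλ·cos φ₂ = +0.0874;  D = cos φ₁ sin φ₂ − sin φ₁ cos φ₂ cos Δλ = +0.9810
initial course = atan2(N, D) = 5.09°

5.1°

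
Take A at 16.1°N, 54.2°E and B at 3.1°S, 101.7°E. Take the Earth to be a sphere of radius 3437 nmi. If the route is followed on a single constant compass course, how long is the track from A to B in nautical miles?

3044 nmi

Rhumb course C = atan2(Δλ, Δψ) with Δψ = ln[tan(π/4+φ₂/2)/tan(π/4+φ₁/2)] = -0.3389, Δλ = +0.8290 → C = 112.23°
d = R·|Δφ| / |cos C| = 3437·0.33510 / 0.37840 = 3044 nmi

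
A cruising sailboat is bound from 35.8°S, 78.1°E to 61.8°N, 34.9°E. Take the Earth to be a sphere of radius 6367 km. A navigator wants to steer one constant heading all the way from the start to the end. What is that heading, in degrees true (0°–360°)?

Δψ = ln[tan(π/4+φ₂/2)/tan(π/4+φ₁/2)] = +2.0515
Δλ = -0.7540 rad (taken the short way round)
course = atan2(Δλ, Δψ) = 339.82°

339.8°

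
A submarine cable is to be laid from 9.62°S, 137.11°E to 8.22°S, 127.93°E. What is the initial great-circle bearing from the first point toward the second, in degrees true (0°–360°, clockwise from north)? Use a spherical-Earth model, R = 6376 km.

N = sin Δλ·cos φ₂ = -0.1579;  D = cos φ₁ sin φ₂ − sin φ₁ cos φ₂ cos Δλ = +0.0223
initial course = atan2(N, D) = 278.04°

278.0°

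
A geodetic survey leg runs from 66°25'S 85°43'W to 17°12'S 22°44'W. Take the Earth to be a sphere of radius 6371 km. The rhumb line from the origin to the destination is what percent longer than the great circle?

Great circle: σ = 1.1100 rad → d_gc = Rσ = 7072.1 km
Rhumb: Δφ = +0.8590, Δλ = +1.0993, Δψ = +1.2618, q = Δφ/Δψ = 0.6808 → d_rh = R√(Δφ²+q²Δλ²) = 7258.2 km
Excess = (7258.2 − 7072.1) / 7072.1 = 186.1 / 7072.1 = 2.63% ≈ 2.6%

2.6%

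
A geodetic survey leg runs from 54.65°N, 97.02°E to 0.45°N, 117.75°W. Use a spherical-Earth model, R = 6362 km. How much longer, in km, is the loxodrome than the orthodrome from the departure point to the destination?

1620 km

Great circle: cos σ = sin φ₁ sin φ₂ + cos φ₁ cos φ₂ cos Δλ,  σ = 2.0588 rad → d_gc = 13097.9 km
Rhumb line: Δψ = -1.1358, q = Δφ/Δψ = 0.8329, d_rh = R√(Δφ²+q²Δλ²) = 14717.8 km
Excess = 14717.8 − 13097.9 = 1619.9 ≈ 1620 km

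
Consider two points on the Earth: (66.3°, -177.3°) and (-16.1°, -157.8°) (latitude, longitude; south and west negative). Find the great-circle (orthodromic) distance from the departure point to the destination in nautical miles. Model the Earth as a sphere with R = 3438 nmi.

cos σ = sin φ₁ sin φ₂ + cos φ₁ cos φ₂ cos Δλ
      = sin(66.30°)sin(-16.10°) + cos(66.30°)cos(-16.10°)cos(19.50°) = 0.1101
σ = 83.679° → d = Rσ = 3438·1.46047 = 5021 nmi

5021 nmi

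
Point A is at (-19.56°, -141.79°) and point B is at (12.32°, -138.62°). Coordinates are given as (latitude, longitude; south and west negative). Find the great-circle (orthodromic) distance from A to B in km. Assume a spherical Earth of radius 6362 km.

cos σ = sin φ₁ sin φ₂ + cos φ₁ cos φ₂ cos Δλ
      = sin(-19.56°)sin(12.32°) + cos(-19.56°)cos(12.32°)cos(3.17°) = 0.8477
σ = 32.032° → d = Rσ = 6362·0.55907 = 3557 km

3557 km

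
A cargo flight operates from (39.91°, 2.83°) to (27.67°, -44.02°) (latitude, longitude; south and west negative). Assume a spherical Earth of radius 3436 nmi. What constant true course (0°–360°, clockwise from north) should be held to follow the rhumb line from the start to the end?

252.5°

Δψ = ln[tan(π/4+φ₂/2)/tan(π/4+φ₁/2)] = -0.2580
Δλ = -0.8177 rad (taken the short way round)
course = atan2(Δλ, Δψ) = 252.49°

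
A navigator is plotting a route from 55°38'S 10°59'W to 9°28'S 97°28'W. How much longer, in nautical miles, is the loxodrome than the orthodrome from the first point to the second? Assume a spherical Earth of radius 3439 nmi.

176 nmi

Great circle: cos σ = sin φ₁ sin φ₂ + cos φ₁ cos φ₂ cos Δλ,  σ = 1.4001 rad → d_gc = 4814.8 nmi
Rhumb line: Δψ = +1.0077, q = Δφ/Δψ = 0.7996, d_rh = R√(Δφ²+q²Δλ²) = 4990.7 nmi
Excess = 4990.7 − 4814.8 = 175.9 ≈ 176 nmi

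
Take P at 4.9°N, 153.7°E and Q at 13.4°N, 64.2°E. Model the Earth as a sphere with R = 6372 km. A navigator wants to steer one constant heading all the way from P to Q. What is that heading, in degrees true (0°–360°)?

275.5°

Meridional parts: M(φ₁)=+0.0856, M(φ₂)=+0.2360 → ΔM = +0.1504;  Δλ = -1.5621 rad
tan C = Δλ / ΔM = -10.3854 → C = 275.50°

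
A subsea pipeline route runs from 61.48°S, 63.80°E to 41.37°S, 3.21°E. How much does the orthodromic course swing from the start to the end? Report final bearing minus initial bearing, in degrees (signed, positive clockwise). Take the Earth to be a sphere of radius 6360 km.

At departure: θ₁ = atan2(sin Δλ cos φ₂, cos φ₁ sin φ₂ − sin φ₁ cos φ₂ cos Δλ) = 270.72°
At arrival: θ₂ = atan2(sin Δλ cos φ₁, −cos φ₂ sin φ₁ + sin φ₂ cos φ₁ cos Δλ) = 320.49°
Δθ = θ₂ − θ₁ = +49.8°

+49.8°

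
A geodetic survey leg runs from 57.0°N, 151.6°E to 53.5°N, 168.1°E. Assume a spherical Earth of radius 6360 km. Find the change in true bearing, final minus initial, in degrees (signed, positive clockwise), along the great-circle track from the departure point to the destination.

At departure: θ₁ = atan2(sin Δλ cos φ₂, cos φ₁ sin φ₂ − sin φ₁ cos φ₂ cos Δλ) = 103.48°
At arrival: θ₂ = atan2(sin Δλ cos φ₁, −cos φ₂ sin φ₁ + sin φ₂ cos φ₁ cos Δλ) = 117.08°
Δθ = θ₂ − θ₁ = +13.6°

+13.6°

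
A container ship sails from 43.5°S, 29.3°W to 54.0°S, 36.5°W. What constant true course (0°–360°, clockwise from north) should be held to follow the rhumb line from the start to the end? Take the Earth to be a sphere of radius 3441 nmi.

204.2°

Meridional parts: M(φ₁)=-0.8448, M(φ₂)=-1.1242 → ΔM = -0.2794;  Δλ = -0.1257 rad
tan C = Δλ / ΔM = +0.4498 → C = 204.22°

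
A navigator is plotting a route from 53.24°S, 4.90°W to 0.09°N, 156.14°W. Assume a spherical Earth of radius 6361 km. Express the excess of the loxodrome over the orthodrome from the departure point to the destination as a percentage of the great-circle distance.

Great circle: σ = 2.1246 rad → d_gc = Rσ = 13514.4 km
Rhumb: Δφ = +0.9308, Δλ = -2.6396, Δψ = +1.1034, q = Δφ/Δψ = 0.8436 → d_rh = R√(Δφ²+q²Δλ²) = 15351.8 km
Excess = (15351.8 − 13514.4) / 13514.4 = 1837.4 / 13514.4 = 13.60% ≈ 13.6%

13.6%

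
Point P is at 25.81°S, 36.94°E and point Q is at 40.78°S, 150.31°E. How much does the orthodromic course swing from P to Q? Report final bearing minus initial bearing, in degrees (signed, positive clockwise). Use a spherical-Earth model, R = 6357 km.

At departure: θ₁ = atan2(sin Δλ cos φ₂, cos φ₁ sin φ₂ − sin φ₁ cos φ₂ cos Δλ) = 135.96°
At arrival: θ₂ = atan2(sin Δλ cos φ₁, −cos φ₂ sin φ₁ + sin φ₂ cos φ₁ cos Δλ) = 55.74°
Δθ = θ₂ − θ₁ = -80.2°

-80.2°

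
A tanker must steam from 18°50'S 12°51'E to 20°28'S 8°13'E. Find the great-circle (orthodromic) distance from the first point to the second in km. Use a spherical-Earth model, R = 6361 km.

cos σ = sin φ₁ sin φ₂ + cos φ₁ cos φ₂ cos Δλ
      = sin(-18.83°)sin(-20.47°) + cos(-18.83°)cos(-20.47°)cos(-4.63°) = 0.9967
σ = 4.659° → d = Rσ = 6361·0.08131 = 517 km

517 km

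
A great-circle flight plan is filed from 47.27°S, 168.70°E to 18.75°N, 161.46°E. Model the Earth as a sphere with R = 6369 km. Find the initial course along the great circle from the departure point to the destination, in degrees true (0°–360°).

352.5°

θ = atan2( sin Δλ·cos φ₂ ,  cos φ₁ sin φ₂ − sin φ₁ cos φ₂ cos Δλ )
  = atan2(-0.1193, +0.9081) = 352.51°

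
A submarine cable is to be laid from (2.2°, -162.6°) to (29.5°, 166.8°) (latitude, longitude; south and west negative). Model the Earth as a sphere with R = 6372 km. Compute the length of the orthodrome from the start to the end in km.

4434 km

Haversine: a = sin²(Δφ/2)+cos φ₁ cos φ₂ sin²(Δλ/2) = 0.11625;  σ = 2·atan2(√a,√(1−a))
σ = 39.870° → d = Rσ = 6372·0.69586 = 4434 km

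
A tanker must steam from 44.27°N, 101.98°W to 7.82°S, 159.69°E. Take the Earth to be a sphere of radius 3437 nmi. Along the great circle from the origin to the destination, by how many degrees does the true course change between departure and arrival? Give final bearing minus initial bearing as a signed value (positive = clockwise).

At departure: θ₁ = atan2(sin Δλ cos φ₂, cos φ₁ sin φ₂ − sin φ₁ cos φ₂ cos Δλ) = 270.16°
At arrival: θ₂ = atan2(sin Δλ cos φ₁, −cos φ₂ sin φ₁ + sin φ₂ cos φ₁ cos Δλ) = 226.28°
Δθ = θ₂ − θ₁ = -43.9°

-43.9°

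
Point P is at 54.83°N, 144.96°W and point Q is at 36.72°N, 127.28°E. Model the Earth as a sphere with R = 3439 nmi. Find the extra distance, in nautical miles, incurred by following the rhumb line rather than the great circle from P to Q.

211 nmi

Great circle: cos σ = sin φ₁ sin φ₂ + cos φ₁ cos φ₂ cos Δλ,  σ = 1.0393 rad → d_gc = 3574.2 nmi
Rhumb line: Δψ = -0.4592, q = Δφ/Δψ = 0.6883, d_rh = R√(Δφ²+q²Δλ²) = 3785.3 nmi
Excess = 3785.3 − 3574.2 = 211.1 ≈ 211 nmi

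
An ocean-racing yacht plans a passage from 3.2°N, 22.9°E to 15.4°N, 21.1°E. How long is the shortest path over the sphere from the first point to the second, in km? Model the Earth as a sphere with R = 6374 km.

1371 km

Haversine: a = sin²(Δφ/2)+cos φ₁ cos φ₂ sin²(Δλ/2) = 0.01153;  σ = 2·atan2(√a,√(1−a))
σ = 12.328° → d = Rσ = 6374·0.21517 = 1371 km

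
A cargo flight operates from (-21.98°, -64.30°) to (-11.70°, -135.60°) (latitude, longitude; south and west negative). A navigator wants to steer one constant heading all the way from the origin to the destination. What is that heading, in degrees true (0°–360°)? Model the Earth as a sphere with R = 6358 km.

278.6°

Δψ = ln[tan(π/4+φ₂/2)/tan(π/4+φ₁/2)] = +0.1878
Δλ = -1.2444 rad (taken the short way round)
course = atan2(Δλ, Δψ) = 278.58°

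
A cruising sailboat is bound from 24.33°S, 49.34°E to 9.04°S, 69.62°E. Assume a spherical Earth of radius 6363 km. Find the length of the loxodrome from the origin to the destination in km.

Δψ = ln[tan(π/4+φ₂/2)/tan(π/4+φ₁/2)] = +0.2796;  Δφ = +0.2669 rad,  Δλ = +0.3540 rad
q = Δφ/Δψ = 0.9545
d = R·√(Δφ² + q²Δλ²) = 6363·0.43054 = 2740 km

2740 km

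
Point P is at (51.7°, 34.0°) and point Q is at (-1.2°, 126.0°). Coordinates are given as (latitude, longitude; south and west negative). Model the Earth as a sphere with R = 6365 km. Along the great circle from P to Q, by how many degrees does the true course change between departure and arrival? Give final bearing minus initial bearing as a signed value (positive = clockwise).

At departure: θ₁ = atan2(sin Δλ cos φ₂, cos φ₁ sin φ₂ − sin φ₁ cos φ₂ cos Δλ) = 89.17°
At arrival: θ₂ = atan2(sin Δλ cos φ₁, −cos φ₂ sin φ₁ + sin φ₂ cos φ₁ cos Δλ) = 141.69°
Δθ = θ₂ − θ₁ = +52.5°

+52.5°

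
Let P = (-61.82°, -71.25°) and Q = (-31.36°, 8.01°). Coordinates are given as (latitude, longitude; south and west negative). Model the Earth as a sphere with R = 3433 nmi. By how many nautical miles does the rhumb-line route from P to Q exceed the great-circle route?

Great circle: cos σ = sin φ₁ sin φ₂ + cos φ₁ cos φ₂ cos Δλ,  σ = 1.0076 rad → d_gc = 3459.2 nmi
Rhumb line: Δψ = +0.8054, q = Δφ/Δψ = 0.6601, d_rh = R√(Δφ²+q²Δλ²) = 3627.3 nmi
Excess = 3627.3 − 3459.2 = 168.1 ≈ 168 nmi

168 nmi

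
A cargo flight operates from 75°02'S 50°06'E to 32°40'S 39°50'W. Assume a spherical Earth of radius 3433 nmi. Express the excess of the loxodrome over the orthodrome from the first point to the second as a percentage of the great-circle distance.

Great circle: σ = 1.0220 rad → d_gc = Rσ = 3508.4 nmi
Rhumb: Δφ = +0.7394, Δλ = -1.5696, Δψ = +1.4260, q = Δφ/Δψ = 0.5185 → d_rh = R√(Δφ²+q²Δλ²) = 3775.0 nmi
Excess = (3775.0 − 3508.4) / 3508.4 = 266.6 / 3508.4 = 7.60% ≈ 7.6%

7.6%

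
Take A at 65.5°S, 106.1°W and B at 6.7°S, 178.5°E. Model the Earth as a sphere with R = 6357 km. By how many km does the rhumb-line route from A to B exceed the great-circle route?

283 km

Great circle: cos σ = sin φ₁ sin φ₂ + cos φ₁ cos φ₂ cos Δλ,  σ = 1.3592 rad → d_gc = 8640.7 km
Rhumb line: Δψ = +1.4101, q = Δφ/Δψ = 0.7278, d_rh = R√(Δφ²+q²Δλ²) = 8923.6 km
Excess = 8923.6 − 8640.7 = 282.9 ≈ 283 km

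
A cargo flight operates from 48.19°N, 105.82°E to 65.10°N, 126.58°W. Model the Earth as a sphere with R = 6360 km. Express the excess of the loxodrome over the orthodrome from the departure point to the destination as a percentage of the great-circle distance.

18.5%

Great circle: σ = 1.0416 rad → d_gc = Rσ = 6624.8 km
Rhumb: Δφ = +0.2951, Δλ = +2.2270, Δψ = +0.5482, q = Δφ/Δψ = 0.5384 → d_rh = R√(Δφ²+q²Δλ²) = 7853.6 km
Excess = (7853.6 − 6624.8) / 6624.8 = 1228.8 / 6624.8 = 18.548% ≈ 18.5%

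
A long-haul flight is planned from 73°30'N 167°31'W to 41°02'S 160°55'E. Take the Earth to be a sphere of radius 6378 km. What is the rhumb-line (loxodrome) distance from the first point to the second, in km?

Rhumb course C = atan2(Δλ, Δψ) with Δψ = ln[tan(π/4+φ₂/2)/tan(π/4+φ₁/2)] = -2.7177, Δλ = -0.5509 → C = 191.46°
d = R·|Δφ| / |cos C| = 6378·1.99898 / 0.98006 = 13009 km

13009 km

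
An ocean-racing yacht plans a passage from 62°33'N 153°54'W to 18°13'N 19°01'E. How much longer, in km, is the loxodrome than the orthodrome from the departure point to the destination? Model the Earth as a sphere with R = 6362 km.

Great circle: cos σ = sin φ₁ sin φ₂ + cos φ₁ cos φ₂ cos Δλ,  σ = 1.7286 rad → d_gc = 10997.12 km
Rhumb line: Δψ = -1.0862, q = Δφ/Δψ = 0.7124, d_rh = R√(Δφ²+q²Δλ²) = 14536.57 km
Excess = 14536.57 − 10997.12 = 3539.45 ≈ 3539 km

3539 km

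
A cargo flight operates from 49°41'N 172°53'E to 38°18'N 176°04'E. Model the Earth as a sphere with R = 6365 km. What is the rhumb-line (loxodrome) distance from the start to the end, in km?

Rhumb course C = atan2(Δλ, Δψ) with Δψ = ln[tan(π/4+φ₂/2)/tan(π/4+φ₁/2)] = -0.2775, Δλ = +0.0556 → C = 168.68°
d = R·|Δφ| / |cos C| = 6365·0.19868 / 0.98054 = 1290 km

1290 km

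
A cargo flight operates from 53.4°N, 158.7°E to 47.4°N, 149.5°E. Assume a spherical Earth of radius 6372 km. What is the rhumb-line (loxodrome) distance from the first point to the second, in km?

932 km

Rhumb course C = atan2(Δλ, Δψ) with Δψ = ln[tan(π/4+φ₂/2)/tan(π/4+φ₁/2)] = -0.1646, Δλ = -0.1606 → C = 224.29°
d = R·|Δφ| / |cos C| = 6372·0.10472 / 0.71578 = 932 km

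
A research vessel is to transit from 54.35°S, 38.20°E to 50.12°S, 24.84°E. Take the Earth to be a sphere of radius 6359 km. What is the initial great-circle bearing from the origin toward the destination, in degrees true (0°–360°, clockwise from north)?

291.9°

N = sin Δλ·cos φ₂ = -0.1482;  D = cos φ₁ sin φ₂ − sin φ₁ cos φ₂ cos Δλ = +0.0597
initial course = atan2(N, D) = 291.93°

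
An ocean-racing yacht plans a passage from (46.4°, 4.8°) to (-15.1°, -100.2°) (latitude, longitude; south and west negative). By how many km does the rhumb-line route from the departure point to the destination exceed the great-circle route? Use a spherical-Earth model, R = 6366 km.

Great circle: cos σ = sin φ₁ sin φ₂ + cos φ₁ cos φ₂ cos Δλ,  σ = 1.9401 rad → d_gc = 12350.7 km
Rhumb line: Δψ = -1.1830, q = Δφ/Δψ = 0.9073, d_rh = R√(Δφ²+q²Δλ²) = 12599.1 km
Excess = 12599.1 − 12350.7 = 248.4 ≈ 248 km

248 km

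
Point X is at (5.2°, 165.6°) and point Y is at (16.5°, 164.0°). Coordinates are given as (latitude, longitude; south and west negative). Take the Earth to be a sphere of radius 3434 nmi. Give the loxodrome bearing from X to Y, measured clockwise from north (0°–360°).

Meridional parts: M(φ₁)=+0.0909, M(φ₂)=+0.2920 → ΔM = +0.2012;  Δλ = -0.0279 rad
tan C = Δλ / ΔM = -0.1388 → C = 352.10°

352.1°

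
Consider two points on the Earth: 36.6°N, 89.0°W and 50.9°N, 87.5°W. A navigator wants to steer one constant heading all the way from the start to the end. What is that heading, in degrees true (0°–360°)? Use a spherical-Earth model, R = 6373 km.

Δψ = ln[tan(π/4+φ₂/2)/tan(π/4+φ₁/2)] = +0.3481
Δλ = +0.0262 rad (taken the short way round)
course = atan2(Δλ, Δψ) = 4.30°

4.3°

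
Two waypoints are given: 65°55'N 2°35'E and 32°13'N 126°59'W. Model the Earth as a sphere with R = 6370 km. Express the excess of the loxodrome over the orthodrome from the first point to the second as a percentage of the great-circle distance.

Great circle: σ = 1.3007 rad → d_gc = Rσ = 8285.6 km
Rhumb: Δφ = -0.5882, Δλ = -2.2614, Δψ = -0.9505, q = Δφ/Δψ = 0.6188 → d_rh = R√(Δφ²+q²Δλ²) = 9669.4 km
Excess = (9669.4 − 8285.6) / 8285.6 = 1383.8 / 8285.6 = 16.70% ≈ 16.7%

16.7%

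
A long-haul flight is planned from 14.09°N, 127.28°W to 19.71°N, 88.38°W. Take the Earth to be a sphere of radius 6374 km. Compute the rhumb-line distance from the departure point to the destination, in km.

Δψ = ln[tan(π/4+φ₂/2)/tan(π/4+φ₁/2)] = +0.1026;  Δφ = +0.0981 rad,  Δλ = +0.6789 rad
q = Δφ/Δψ = 0.9564
d = R·√(Δφ² + q²Δλ²) = 6374·0.65667 = 4186 km

4186 km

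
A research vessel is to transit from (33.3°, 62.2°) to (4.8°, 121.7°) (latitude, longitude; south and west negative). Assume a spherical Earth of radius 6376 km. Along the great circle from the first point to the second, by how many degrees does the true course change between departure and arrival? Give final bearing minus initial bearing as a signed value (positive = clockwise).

+21.8°

At departure: θ₁ = atan2(sin Δλ cos φ₂, cos φ₁ sin φ₂ − sin φ₁ cos φ₂ cos Δλ) = 103.60°
At arrival: θ₂ = atan2(sin Δλ cos φ₁, −cos φ₂ sin φ₁ + sin φ₂ cos φ₁ cos Δλ) = 125.39°
Δθ = θ₂ − θ₁ = +21.8°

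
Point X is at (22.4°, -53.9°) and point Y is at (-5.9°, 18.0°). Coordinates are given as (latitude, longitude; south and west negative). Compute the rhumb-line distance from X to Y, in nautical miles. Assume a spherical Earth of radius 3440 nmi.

4555 nmi

Δψ = ln[tan(π/4+φ₂/2)/tan(π/4+φ₁/2)] = -0.5045;  Δφ = -0.4939 rad,  Δλ = +1.2549 rad
q = Δφ/Δψ = 0.9791
d = R·√(Δφ² + q²Δλ²) = 3440·1.32424 = 4555 nmi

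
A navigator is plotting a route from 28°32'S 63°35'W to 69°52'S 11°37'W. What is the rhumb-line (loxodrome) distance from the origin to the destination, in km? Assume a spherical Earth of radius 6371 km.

5746 km

Δψ = ln[tan(π/4+φ₂/2)/tan(π/4+φ₁/2)] = -1.2087;  Δφ = -0.7214 rad,  Δλ = +0.9070 rad
q = Δφ/Δψ = 0.5969
d = R·√(Δφ² + q²Δλ²) = 6371·0.90193 = 5746 km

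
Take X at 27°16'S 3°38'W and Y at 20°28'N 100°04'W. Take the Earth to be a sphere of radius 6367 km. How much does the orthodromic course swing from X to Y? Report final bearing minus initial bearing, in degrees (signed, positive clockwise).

+8.3°

Initial bearing θ₁ = atan2(sin Δλ cos φ₂, cos φ₁ sin φ₂ − sin φ₁ cos φ₂ cos Δλ) = 285.76°
Final bearing θ₂ = (initial bearing from the destination back to the start) + 180° = 294.06°
Δθ = θ₂ − θ₁ = +8.3°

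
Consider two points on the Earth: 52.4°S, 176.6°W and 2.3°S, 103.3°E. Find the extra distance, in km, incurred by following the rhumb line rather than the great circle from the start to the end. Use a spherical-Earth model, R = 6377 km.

214 km

Great circle: cos σ = sin φ₁ sin φ₂ + cos φ₁ cos φ₂ cos Δλ,  σ = 1.4338 rad → d_gc = 9143.1 km
Rhumb line: Δψ = +1.0374, q = Δφ/Δψ = 0.8429, d_rh = R√(Δφ²+q²Δλ²) = 9357.3 km
Excess = 9357.3 − 9143.1 = 214.2 ≈ 214 km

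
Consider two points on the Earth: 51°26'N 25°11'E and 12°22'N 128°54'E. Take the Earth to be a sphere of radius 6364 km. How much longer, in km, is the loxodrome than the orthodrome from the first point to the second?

Great circle: cos σ = sin φ₁ sin φ₂ + cos φ₁ cos φ₂ cos Δλ,  σ = 1.5477 rad → d_gc = 9849.8 km
Rhumb line: Δψ = -0.8327, q = Δφ/Δψ = 0.8189, d_rh = R√(Δφ²+q²Δλ²) = 10383.6 km
Excess = 10383.6 − 9849.8 = 533.8 ≈ 534 km

534 km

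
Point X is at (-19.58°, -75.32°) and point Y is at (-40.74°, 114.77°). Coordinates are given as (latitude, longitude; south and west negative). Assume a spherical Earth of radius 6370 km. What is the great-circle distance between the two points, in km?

cos σ = sin φ₁ sin φ₂ + cos φ₁ cos φ₂ cos Δλ
      = sin(-19.58°)sin(-40.74°) + cos(-19.58°)cos(-40.74°)cos(-169.91°) = -0.4841
σ = 118.954° → d = Rσ = 6370·2.07615 = 13225 km

13225 km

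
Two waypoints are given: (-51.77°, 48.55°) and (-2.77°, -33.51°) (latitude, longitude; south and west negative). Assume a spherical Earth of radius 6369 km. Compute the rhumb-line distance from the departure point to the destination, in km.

Rhumb course C = atan2(Δλ, Δψ) with Δψ = ln[tan(π/4+φ₂/2)/tan(π/4+φ₁/2)] = +1.0113, Δλ = -1.4322 → C = 305.23°
d = R·|Δφ| / |cos C| = 6369·0.85521 / 0.57680 = 9443 km

9443 km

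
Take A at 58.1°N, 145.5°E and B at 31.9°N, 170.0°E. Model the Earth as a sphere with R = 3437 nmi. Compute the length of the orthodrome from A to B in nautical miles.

1862 nmi

cos σ = sin φ₁ sin φ₂ + cos φ₁ cos φ₂ cos Δλ
      = sin(58.10°)sin(31.90°) + cos(58.10°)cos(31.90°)cos(24.50°) = 0.8569
σ = 31.034° → d = Rσ = 3437·0.54164 = 1862 nmi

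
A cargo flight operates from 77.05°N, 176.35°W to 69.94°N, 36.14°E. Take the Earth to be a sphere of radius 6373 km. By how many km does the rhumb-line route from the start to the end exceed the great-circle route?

1128 km

Great circle: cos σ = sin φ₁ sin φ₂ + cos φ₁ cos φ₂ cos Δλ,  σ = 0.5537 rad → d_gc = 3528.47 km
Rhumb line: Δψ = -0.4437, q = Δφ/Δψ = 0.2797, d_rh = R√(Δφ²+q²Δλ²) = 4656.96 km
Excess = 4656.96 − 3528.47 = 1128.49 ≈ 1128 km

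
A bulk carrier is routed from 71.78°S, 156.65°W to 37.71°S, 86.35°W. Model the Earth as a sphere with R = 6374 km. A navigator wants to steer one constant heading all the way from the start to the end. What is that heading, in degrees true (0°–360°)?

Δψ = ln[tan(π/4+φ₂/2)/tan(π/4+φ₁/2)] = +1.1188
Δλ = +1.2270 rad (taken the short way round)
course = atan2(Δλ, Δψ) = 47.64°

47.6°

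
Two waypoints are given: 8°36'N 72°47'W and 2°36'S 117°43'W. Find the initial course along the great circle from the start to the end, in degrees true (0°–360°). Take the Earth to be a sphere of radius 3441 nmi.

258.0°

N = sin Δλ·cos φ₂ = -0.7056;  D = cos φ₁ sin φ₂ − sin φ₁ cos φ₂ cos Δλ = -0.1506
initial course = atan2(N, D) = 257.95°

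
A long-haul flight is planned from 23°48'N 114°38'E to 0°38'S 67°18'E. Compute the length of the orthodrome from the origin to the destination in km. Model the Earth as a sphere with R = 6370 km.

Haversine: a = sin²(Δφ/2)+cos φ₁ cos φ₂ sin²(Δλ/2) = 0.19220;  σ = 2·atan2(√a,√(1−a))
σ = 52.005° → d = Rσ = 6370·0.90765 = 5782 km

5782 km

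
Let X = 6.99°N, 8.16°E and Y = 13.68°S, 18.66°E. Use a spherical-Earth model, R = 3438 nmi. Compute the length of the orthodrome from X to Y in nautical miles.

cos σ = sin φ₁ sin φ₂ + cos φ₁ cos φ₂ cos Δλ
      = sin(6.99°)sin(-13.68°) + cos(6.99°)cos(-13.68°)cos(10.50°) = 0.9195
σ = 23.150° → d = Rσ = 3438·0.40404 = 1389 nmi

1389 nmi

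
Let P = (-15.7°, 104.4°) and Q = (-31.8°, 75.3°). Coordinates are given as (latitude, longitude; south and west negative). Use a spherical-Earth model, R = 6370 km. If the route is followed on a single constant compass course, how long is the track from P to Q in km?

Δψ = ln[tan(π/4+φ₂/2)/tan(π/4+φ₁/2)] = -0.3084;  Δφ = -0.2810 rad,  Δλ = -0.5079 rad
q = Δφ/Δψ = 0.9111
d = R·√(Δφ² + q²Δλ²) = 6370·0.54138 = 3449 km

3449 km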